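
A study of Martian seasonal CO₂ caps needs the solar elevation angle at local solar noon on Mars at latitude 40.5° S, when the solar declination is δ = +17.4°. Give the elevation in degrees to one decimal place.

At local noon the hour angle is zero, so the zenith angle equals |φ − δ| = |-40.5° − (+17.400°)| = 57.900°.
Elevation = 90° − 57.900° = 32.1°.

32.1°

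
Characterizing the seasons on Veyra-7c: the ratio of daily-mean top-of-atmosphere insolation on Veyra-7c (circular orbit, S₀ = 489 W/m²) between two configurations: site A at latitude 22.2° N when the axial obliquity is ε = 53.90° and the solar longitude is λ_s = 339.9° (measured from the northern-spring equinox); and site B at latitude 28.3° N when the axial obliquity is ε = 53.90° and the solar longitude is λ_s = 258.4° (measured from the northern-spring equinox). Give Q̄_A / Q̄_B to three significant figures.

Q̄_A / Q̄_B ≈ 8.51

— Configuration A (φ=+22.2°):
Solar declination: sin δ = sin ε · sin λ_s = sin 53.90° × sin 339.9° = -0.27767, so δ = -16.121°.
cos H₀ = −tan(+22.2°) tan(-16.121°) = 0.1180, H₀ = 1.4526 rad.
Bracket: H₀ sin φ sin δ + cos φ cos δ sin H₀ = 1.4526×0.37784×-0.27767 + 0.92587×0.96068×0.99302 = -0.152399 + 0.883256 = 0.730857.
Q̄ = (S₀/π) × [bracket] = (489/π) × 0.730857 = 113.76 W/m².
— Configuration B (φ=+28.3°):
Solar declination: sin δ = sin ε · sin λ_s = sin 53.90° × sin 258.4° = -0.79149, so δ = -52.325°.
cos H₀ = −tan(+28.3°) tan(-52.325°) = 0.6973, H₀ = 0.7992 rad.
Bracket: H₀ sin φ sin δ + cos φ cos δ sin H₀ = 0.7992×0.47409×-0.79149 + 0.88048×0.61119×0.71679 = -0.299890 + 0.385734 = 0.085844.
Q̄ = (S₀/π) × [bracket] = (489/π) × 0.085844 = 13.362 W/m².
Ratio Q̄_A / Q̄_B = 113.76 / 13.362 = 8.514.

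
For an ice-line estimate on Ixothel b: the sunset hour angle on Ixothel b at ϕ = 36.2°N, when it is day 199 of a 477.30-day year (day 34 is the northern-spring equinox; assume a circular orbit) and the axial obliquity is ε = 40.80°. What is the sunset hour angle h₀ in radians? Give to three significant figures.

h₀ = 2.06 rad

Solar longitude: L_s = 360° × (199 − 34)/477.30 = 124.450°.
sin δ = sin 40.80° × sin 124.450° = 0.53882, so δ = +32.604°.
cos h₀ = −tan ϕ · tan δ = −tan(+36.2°) × tan(+32.604°) = -0.4681, so h₀ = 2.0580 rad = 117.91°.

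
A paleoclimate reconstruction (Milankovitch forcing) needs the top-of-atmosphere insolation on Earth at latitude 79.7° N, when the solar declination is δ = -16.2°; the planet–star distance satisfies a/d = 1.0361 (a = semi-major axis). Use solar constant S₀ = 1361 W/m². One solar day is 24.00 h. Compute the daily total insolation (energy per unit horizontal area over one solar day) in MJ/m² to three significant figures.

0.00 MJ/m²

cos H₀ = −tan(+79.7°) tan(-16.200°) = 1.5987 ≥ 1 ⇒ polar night, H₀ = 0 and Q̄ = 0.
Inverse-square distance factor (a/d)² = 1.0361² = 1.073503.
Daily total = Q̄ × 24.00 h × 3600 s/h = 0.00 MJ/m².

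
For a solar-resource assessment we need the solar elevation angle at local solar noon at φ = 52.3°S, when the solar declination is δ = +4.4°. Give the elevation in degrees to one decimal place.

At local noon the hour angle is zero, so the zenith angle equals |φ − δ| = |-52.3° − (+4.400°)| = 56.700°.
Elevation = 90° − 56.700° = 33.3°.

33.3°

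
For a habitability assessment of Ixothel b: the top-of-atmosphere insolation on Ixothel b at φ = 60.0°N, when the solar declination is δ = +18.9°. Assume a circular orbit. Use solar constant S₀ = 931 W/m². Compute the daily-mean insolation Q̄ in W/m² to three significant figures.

cos H₀ = −tan(+60.0°) tan(+18.900°) = -0.5930, H₀ = 2.2056 rad.
Bracket: H₀ sin φ sin δ + cos φ cos δ sin H₀ = 2.2056×0.86603×0.32392 + 0.50000×0.94609×0.80519 = 0.618725 + 0.380891 = 0.999616.
Q̄ = (S₀/π) × [bracket] = (931/π) × 0.999616 = 296.2 W/m².

Q̄ ≈ 296 W/m²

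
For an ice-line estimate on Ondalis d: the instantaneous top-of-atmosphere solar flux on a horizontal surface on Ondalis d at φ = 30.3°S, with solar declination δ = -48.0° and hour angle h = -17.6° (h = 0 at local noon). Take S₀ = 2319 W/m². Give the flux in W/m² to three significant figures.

2.15e+03 W/m²

cos θ_z = sin φ sin δ + cos φ cos δ cos h = 0.374937 + 0.550681 = 0.925618.
Flux = S₀ · cos θ_z = 2319 × 0.925618 = 2147 W/m².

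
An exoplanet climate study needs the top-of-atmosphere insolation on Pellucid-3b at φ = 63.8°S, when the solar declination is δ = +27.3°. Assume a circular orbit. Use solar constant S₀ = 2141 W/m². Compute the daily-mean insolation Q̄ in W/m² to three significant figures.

cos H₀ = −tan(-63.8°) tan(+27.300°) = 1.0489 ≥ 1 ⇒ polar night, H₀ = 0 and Q̄ = 0.

Q̄ ≈ 0.00 W/m²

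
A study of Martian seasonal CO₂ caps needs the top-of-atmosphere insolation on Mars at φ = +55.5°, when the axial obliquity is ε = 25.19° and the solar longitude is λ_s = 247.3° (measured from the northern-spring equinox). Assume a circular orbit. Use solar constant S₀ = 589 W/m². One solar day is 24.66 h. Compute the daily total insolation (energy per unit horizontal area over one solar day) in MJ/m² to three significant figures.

Solar declination: sin δ = sin ε · sin λ_s = sin 25.19° × sin 247.3° = -0.39265, so δ = -23.120°.
cos H₀ = −tan(+55.5°) tan(-23.120°) = 0.6212, H₀ = 0.9005 rad.
Bracket: H₀ sin φ sin δ + cos φ cos δ sin H₀ = 0.9005×0.82413×-0.39265 + 0.56641×0.91969×0.78365 = -0.291397 + 0.408220 = 0.116823.
Q̄ = (S₀/π) × [bracket] = (589/π) × 0.116823 = 21.903 W/m².
Daily total = Q̄ × 24.66 h × 3600 s/h = 21.903 × 24.66 × 3600 / 10⁶ = 1.944 MJ/m².

1.94 MJ/m²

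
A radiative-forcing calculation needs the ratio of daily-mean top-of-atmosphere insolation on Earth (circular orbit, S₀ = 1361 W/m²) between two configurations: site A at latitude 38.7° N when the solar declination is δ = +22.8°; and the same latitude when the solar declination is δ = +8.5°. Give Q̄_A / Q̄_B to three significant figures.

Q̄_A / Q̄_B ≈ 1.24

— Configuration A (φ=+38.7°):
cos H₀ = −tan(+38.7°) tan(+22.800°) = -0.3368, H₀ = 1.9143 rad.
Bracket: H₀ sin φ sin δ + cos φ cos δ sin H₀ = 1.9143×0.62524×0.38752 + 0.78043×0.92186×0.94159 = 0.463821 + 0.677424 = 1.141245.
Q̄ = (S₀/π) × [bracket] = (1361/π) × 1.141245 = 494.41 W/m².
— Configuration B (φ=+38.7°):
cos H₀ = −tan(+38.7°) tan(+8.500°) = -0.1197, H₀ = 1.6908 rad.
Bracket: H₀ sin φ sin δ + cos φ cos δ sin H₀ = 1.6908×0.62524×0.14781 + 0.78043×0.98902×0.99281 = 0.156258 + 0.766311 = 0.922569.
Q̄ = (S₀/π) × [bracket] = (1361/π) × 0.922569 = 399.68 W/m².
Ratio Q̄_A / Q̄_B = 494.41 / 399.68 = 1.237.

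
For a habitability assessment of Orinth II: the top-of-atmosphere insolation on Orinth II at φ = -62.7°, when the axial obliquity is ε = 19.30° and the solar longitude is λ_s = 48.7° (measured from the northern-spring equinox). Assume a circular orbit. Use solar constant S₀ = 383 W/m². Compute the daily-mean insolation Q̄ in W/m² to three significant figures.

Solar declination: sin δ = sin ε · sin λ_s = sin 19.30° × sin 48.7° = 0.24830, so δ = +14.377°.
cos H₀ = −tan(-62.7°) tan(+14.377°) = 0.4966, H₀ = 1.0511 rad.
Bracket: H₀ sin φ sin δ + cos φ cos δ sin H₀ = 1.0511×-0.88862×0.24830 + 0.45865×0.96868×0.86796 = -0.231919 + 0.385622 = 0.153703.
Q̄ = (S₀/π) × [bracket] = (383/π) × 0.153703 = 18.74 W/m².

Q̄ ≈ 18.7 W/m²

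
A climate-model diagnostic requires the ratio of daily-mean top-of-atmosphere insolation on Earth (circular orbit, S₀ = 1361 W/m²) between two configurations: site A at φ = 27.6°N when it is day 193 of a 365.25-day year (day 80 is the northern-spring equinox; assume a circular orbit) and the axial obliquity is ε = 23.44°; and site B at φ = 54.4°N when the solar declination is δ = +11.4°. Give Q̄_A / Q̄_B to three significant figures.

— Configuration A (φ=+27.6°):
Solar longitude: λ_s = 360° × (193 − 80)/365.25 = 111.376°.
sin δ = sin 23.44° × sin 111.376° = 0.37042, so δ = +21.742°.
cos H₀ = −tan(+27.6°) tan(+21.742°) = -0.2085, H₀ = 1.7808 rad.
Bracket: H₀ sin φ sin δ + cos φ cos δ sin H₀ = 1.7808×0.46330×0.37042 + 0.88620×0.92886×0.97803 = 0.305613 + 0.805071 = 1.110684.
Q̄ = (S₀/π) × [bracket] = (1361/π) × 1.110684 = 481.17 W/m².
— Configuration B (φ=+54.4°):
cos H₀ = −tan(+54.4°) tan(+11.400°) = -0.2816, H₀ = 1.8563 rad.
Bracket: H₀ sin φ sin δ + cos φ cos δ sin H₀ = 1.8563×0.81310×0.19766 + 0.58212×0.98027×0.95952 = 0.298340 + 0.547535 = 0.845875.
Q̄ = (S₀/π) × [bracket] = (1361/π) × 0.845875 = 366.45 W/m².
Ratio Q̄_A / Q̄_B = 481.17 / 366.45 = 1.313.

Q̄_A / Q̄_B ≈ 1.31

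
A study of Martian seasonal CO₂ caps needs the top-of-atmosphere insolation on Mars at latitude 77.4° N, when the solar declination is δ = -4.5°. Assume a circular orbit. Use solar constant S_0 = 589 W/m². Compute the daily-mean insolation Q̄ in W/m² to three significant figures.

Q̄ ≈ 20.8 W/m²

cos h₀ = −tan(+77.4°) tan(-4.500°) = 0.3521, h₀ = 1.2110 rad.
Bracket: h₀ sin ϕ sin δ + cos ϕ cos δ sin h₀ = 1.2110×0.97592×-0.07846 + 0.21814×0.99692×0.93597 = -0.092727 + 0.203544 = 0.110817.
Q̄ = (S_0/π) × [bracket] = (589/π) × 0.110817 = 20.78 W/m².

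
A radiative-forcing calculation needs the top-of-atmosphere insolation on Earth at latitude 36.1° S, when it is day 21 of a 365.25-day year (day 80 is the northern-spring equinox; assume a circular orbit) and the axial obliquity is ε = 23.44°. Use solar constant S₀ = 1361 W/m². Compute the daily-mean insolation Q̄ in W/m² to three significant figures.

Q̄ ≈ 476 W/m²

Solar longitude: λ_s = 360° × (21 − 80)/365.25 = -58.152°, i.e. -58.152° + 360° = 301.848°.
sin δ = sin 23.44° × sin 301.848° = -0.33790, so δ = -19.749°.
cos H₀ = −tan(-36.1°) tan(-19.749°) = -0.2618, H₀ = 1.8357 rad.
Bracket: H₀ sin φ sin δ + cos φ cos δ sin H₀ = 1.8357×-0.58920×-0.33790 + 0.80799×0.94118×0.96512 = 0.365471 + 0.733939 = 1.099410.
Q̄ = (S₀/π) × [bracket] = (1361/π) × 1.099410 = 476.3 W/m².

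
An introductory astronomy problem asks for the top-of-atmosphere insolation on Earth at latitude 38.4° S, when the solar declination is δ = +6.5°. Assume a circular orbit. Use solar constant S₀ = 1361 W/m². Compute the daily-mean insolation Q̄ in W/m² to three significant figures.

Q̄ ≈ 291 W/m²

cos H₀ = −tan(-38.4°) tan(+6.500°) = 0.0903, H₀ = 1.4804 rad.
Bracket: H₀ sin φ sin δ + cos φ cos δ sin H₀ = 1.4804×-0.62115×0.11320 + 0.78369×0.99357×0.99591 = -0.104093 + 0.775466 = 0.671373.
Q̄ = (S₀/π) × [bracket] = (1361/π) × 0.671373 = 290.9 W/m².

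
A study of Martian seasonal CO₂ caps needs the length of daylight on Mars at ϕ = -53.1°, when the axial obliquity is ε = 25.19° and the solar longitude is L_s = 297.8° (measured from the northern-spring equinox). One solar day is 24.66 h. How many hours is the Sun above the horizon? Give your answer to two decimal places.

Solar declination: sin δ = sin ε · sin L_s = sin 25.19° × sin 297.8° = -0.37650, so δ = -22.117°.
cos h₀ = −tan ϕ · tan δ = −tan(-53.1°) × tan(-22.117°) = -0.5413, so h₀ = 2.1427 rad = 122.77°.
Daylight = 2h₀/(2π) × 24.66 h = (2.1427/π) × 24.66 = 16.82 h.

16.82 h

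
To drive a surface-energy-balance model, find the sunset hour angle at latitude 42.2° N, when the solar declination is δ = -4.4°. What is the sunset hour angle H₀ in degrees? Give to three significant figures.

cos H₀ = −tan φ · tan δ = −tan(+42.2°) × tan(-4.400°) = 0.0698, so H₀ = 1.5010 rad = 86.00°.

H₀ = 86.0°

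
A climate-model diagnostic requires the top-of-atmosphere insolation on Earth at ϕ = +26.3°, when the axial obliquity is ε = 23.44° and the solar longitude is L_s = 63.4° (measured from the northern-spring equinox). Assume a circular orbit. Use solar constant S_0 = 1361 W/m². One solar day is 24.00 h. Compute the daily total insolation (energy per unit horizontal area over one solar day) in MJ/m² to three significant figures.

41.2 MJ/m²

Solar declination: sin δ = sin ε · sin L_s = sin 23.44° × sin 63.4° = 0.35568, so δ = +20.835°.
cos h₀ = −tan(+26.3°) tan(+20.835°) = -0.1881, h₀ = 1.7600 rad.
Bracket: h₀ sin ϕ sin δ + cos ϕ cos δ sin h₀ = 1.7600×0.44307×0.35568 + 0.89649×0.93461×0.98215 = 0.277360 + 0.822913 = 1.100273.
Q̄ = (S_0/π) × [bracket] = (1361/π) × 1.100273 = 476.66 W/m².
Daily total = Q̄ × 24.00 h × 3600 s/h = 476.66 × 24.00 × 3600 / 10⁶ = 41.18 MJ/m².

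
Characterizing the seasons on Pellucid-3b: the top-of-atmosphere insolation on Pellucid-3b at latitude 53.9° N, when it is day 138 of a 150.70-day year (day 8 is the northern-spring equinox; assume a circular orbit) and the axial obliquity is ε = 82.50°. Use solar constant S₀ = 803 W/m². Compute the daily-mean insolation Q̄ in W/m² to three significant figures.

Solar longitude: λ_s = 360° × (138 − 8)/150.70 = 310.551°.
sin δ = sin 82.50° × sin 310.551° = -0.75333, so δ = -48.880°.
cos H₀ = −tan(+53.9°) tan(-48.880°) = 1.5709 ≥ 1 ⇒ polar night, H₀ = 0 and Q̄ = 0.

Q̄ ≈ 0.00 W/m²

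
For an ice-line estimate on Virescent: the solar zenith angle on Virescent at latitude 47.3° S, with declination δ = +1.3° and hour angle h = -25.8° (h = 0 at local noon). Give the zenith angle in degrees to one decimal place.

θ_z = 53.6°

cos θ_z = sin φ sin δ + cos φ cos δ cos h = -0.016673 + 0.610403 = 0.593730.
θ_z = arccos(0.593730) = 53.6°.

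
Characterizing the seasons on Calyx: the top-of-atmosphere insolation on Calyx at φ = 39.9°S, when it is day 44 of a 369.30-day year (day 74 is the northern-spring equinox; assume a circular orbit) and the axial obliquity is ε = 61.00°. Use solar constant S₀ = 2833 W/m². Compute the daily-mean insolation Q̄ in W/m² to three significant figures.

Solar longitude: λ_s = 360° × (44 − 74)/369.30 = -29.245°, i.e. -29.245° + 360° = 330.755°.
sin δ = sin 61.00° × sin 330.755° = -0.42728, so δ = -25.295°.
cos H₀ = −tan(-39.9°) tan(-25.295°) = -0.3952, H₀ = 1.9770 rad.
Bracket: H₀ sin φ sin δ + cos φ cos δ sin H₀ = 1.9770×-0.64145×-0.42728 + 0.76717×0.90412×0.91861 = 0.541854 + 0.637161 = 1.179015.
Q̄ = (S₀/π) × [bracket] = (2833/π) × 1.179015 = 1063 W/m².

Q̄ ≈ 1.06e+03 W/m²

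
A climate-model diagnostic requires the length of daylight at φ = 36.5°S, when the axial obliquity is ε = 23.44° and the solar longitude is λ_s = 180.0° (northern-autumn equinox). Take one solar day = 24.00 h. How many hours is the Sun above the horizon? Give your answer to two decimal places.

Solar declination: sin δ = sin ε · sin λ_s = sin 23.44° × sin 180.0° = 0.00000, so δ = +0.000°.
cos H₀ = −tan φ · tan δ = −tan(-36.5°) × tan(+0.000°) = 0.0000, so H₀ = 1.5708 rad = 90.00°.
Daylight = 2H₀/(2π) × 24.00 h = (1.5708/π) × 24.00 = 12.00 h.

12.00 h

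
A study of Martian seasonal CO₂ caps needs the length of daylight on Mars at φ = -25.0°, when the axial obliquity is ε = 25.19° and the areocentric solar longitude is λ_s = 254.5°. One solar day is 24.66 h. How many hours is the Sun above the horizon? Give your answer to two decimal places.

13.99 h

sin δ = sin 25.19° × sin 254.5° = -0.41014, so δ = -24.214°.
cos H₀ = −tan φ · tan δ = −tan(-25.0°) × tan(-24.214°) = -0.2097, so H₀ = 1.7821 rad = 102.10°.
Daylight = 2H₀/(2π) × 24.66 h = (1.7821/π) × 24.66 = 13.99 h.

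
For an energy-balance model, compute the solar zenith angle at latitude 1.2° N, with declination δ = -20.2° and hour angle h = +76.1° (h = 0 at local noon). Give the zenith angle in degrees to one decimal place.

cos θ_z = sin ϕ sin δ + cos ϕ cos δ cos h = -0.007231 + 0.225403 = 0.218172.
θ_z = arccos(0.218172) = 77.4°.

θ_z = 77.4°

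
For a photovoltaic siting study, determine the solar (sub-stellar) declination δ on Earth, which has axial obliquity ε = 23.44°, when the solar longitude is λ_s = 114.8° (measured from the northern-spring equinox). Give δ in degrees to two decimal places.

sin δ = sin ε · sin λ_s = sin 23.44° × sin 114.8° = 0.361103.
δ = arcsin(0.361103) = +21.17°.

δ = +21.17°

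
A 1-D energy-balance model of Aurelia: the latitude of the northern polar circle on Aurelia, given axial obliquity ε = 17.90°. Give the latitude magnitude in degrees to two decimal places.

The polar circle is the lowest latitude that experiences at least one full rotation of continuous daylight at the northern-summer solstice; it lies at |ϕ| = 90° − ε = 90° − 17.90° = 72.10°.

72.10°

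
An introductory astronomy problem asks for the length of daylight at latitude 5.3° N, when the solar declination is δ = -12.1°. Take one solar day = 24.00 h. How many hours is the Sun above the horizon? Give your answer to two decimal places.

11.85 h

cos H₀ = −tan φ · tan δ = −tan(+5.3°) × tan(-12.100°) = 0.0199, so H₀ = 1.5509 rad = 88.86°.
Daylight = 2H₀/(2π) × 24.00 h = (1.5509/π) × 24.00 = 11.85 h.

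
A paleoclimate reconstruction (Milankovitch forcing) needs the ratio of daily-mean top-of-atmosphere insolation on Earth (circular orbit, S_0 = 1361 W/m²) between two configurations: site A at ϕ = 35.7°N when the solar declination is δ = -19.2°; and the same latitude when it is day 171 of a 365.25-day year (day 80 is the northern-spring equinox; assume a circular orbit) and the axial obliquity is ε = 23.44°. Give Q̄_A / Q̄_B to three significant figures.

Q̄_A / Q̄_B ≈ 0.427

— Configuration A (ϕ=+35.7°):
cos h₀ = −tan(+35.7°) tan(-19.200°) = 0.2502, h₀ = 1.3179 rad.
Bracket: h₀ sin ϕ sin δ + cos ϕ cos δ sin h₀ = 1.3179×0.58354×-0.32887 + 0.81208×0.94438×0.96819 = -0.252917 + 0.742517 = 0.489600.
Q̄ = (S_0/π) × [bracket] = (1361/π) × 0.489600 = 212.10 W/m².
— Configuration B (ϕ=+35.7°):
Solar longitude: L_s = 360° × (171 − 80)/365.25 = 89.692°.
sin δ = sin 23.44° × sin 89.692° = 0.39778, so δ = +23.440°.
cos h₀ = −tan(+35.7°) tan(+23.440°) = -0.3115, h₀ = 1.8876 rad.
Bracket: h₀ sin ϕ sin δ + cos ϕ cos δ sin h₀ = 1.8876×0.58354×0.39778 + 0.81208×0.91748×0.95023 = 0.438151 + 0.707985 = 1.146136.
Q̄ = (S_0/π) × [bracket] = (1361/π) × 1.146136 = 496.53 W/m².
Ratio Q̄_A / Q̄_B = 212.10 / 496.53 = 0.4272.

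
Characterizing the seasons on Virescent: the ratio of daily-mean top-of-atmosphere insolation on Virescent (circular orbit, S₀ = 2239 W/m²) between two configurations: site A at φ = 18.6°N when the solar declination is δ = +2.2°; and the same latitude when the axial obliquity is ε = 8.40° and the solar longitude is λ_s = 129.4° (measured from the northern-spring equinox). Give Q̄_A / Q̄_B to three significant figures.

— Configuration A (φ=+18.6°):
cos H₀ = −tan(+18.6°) tan(+2.200°) = -0.0129, H₀ = 1.5837 rad.
Bracket: H₀ sin φ sin δ + cos φ cos δ sin H₀ = 1.5837×0.31896×0.03839 + 0.94777×0.99926×0.99992 = 0.019392 + 0.946993 = 0.966385.
Q̄ = (S₀/π) × [bracket] = (2239/π) × 0.966385 = 688.74 W/m².
— Configuration B (φ=+18.6°):
Solar declination: sin δ = sin ε · sin λ_s = sin 8.40° × sin 129.4° = 0.11288, so δ = +6.482°.
cos H₀ = −tan(+18.6°) tan(+6.482°) = -0.0382, H₀ = 1.6090 rad.
Bracket: H₀ sin φ sin δ + cos φ cos δ sin H₀ = 1.6090×0.31896×0.11288 + 0.94777×0.99361×0.99927 = 0.057931 + 0.941026 = 0.998957.
Q̄ = (S₀/π) × [bracket] = (2239/π) × 0.998957 = 711.95 W/m².
Ratio Q̄_A / Q̄_B = 688.74 / 711.95 = 0.9674.

Q̄_A / Q̄_B ≈ 0.967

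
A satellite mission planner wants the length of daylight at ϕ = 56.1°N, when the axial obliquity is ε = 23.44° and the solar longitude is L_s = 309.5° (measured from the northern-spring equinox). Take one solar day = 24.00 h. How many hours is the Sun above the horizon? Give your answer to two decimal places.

8.18 h

Solar declination: sin δ = sin ε · sin L_s = sin 23.44° × sin 309.5° = -0.30694, so δ = -17.875°.
cos h₀ = −tan ϕ · tan δ = −tan(+56.1°) × tan(-17.875°) = 0.4799, so h₀ = 1.0702 rad = 61.32°.
Daylight = 2h₀/(2π) × 24.00 h = (1.0702/π) × 24.00 = 8.18 h.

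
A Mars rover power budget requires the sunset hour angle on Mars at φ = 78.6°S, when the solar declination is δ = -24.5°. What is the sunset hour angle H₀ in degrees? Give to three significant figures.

H₀ = 180°

Sunrise equation: cos H₀ = −tan φ · tan δ = -2.2602 ≤ −1, so the Sun never sets (polar day) and H₀ = π.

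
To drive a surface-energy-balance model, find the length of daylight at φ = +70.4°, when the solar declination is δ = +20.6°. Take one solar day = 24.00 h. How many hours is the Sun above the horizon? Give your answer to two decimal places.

Sunrise equation: cos H₀ = −tan φ · tan δ = -1.0556 ≤ −1, so the Sun never sets (polar day) and H₀ = π.
Daylight = 2H₀/(2π) × 24.00 h = (3.1416/π) × 24.00 = 24.00 h.

24.00 h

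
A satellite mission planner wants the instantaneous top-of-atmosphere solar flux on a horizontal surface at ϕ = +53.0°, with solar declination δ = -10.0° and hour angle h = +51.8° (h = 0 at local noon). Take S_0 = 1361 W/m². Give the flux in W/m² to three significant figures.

cos θ_z = sin ϕ sin δ + cos ϕ cos δ cos h = -0.138682 + 0.366513 = 0.227831.
Flux = S_0 · cos θ_z = 1361 × 0.227831 = 310.1 W/m².

310 W/m²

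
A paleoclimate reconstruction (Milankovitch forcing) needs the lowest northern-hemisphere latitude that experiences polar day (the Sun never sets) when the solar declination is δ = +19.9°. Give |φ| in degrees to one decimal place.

|φ| = 70.1°

Polar day requires cos H₀ = −tan φ tan δ ≤ −1, i.e. tan φ tan δ ≥ 1.
The boundary is |tan φ| · |tan δ| = 1, so |φ| = 90° − |δ| = 90° − 19.9° = 70.1° in the northern hemisphere.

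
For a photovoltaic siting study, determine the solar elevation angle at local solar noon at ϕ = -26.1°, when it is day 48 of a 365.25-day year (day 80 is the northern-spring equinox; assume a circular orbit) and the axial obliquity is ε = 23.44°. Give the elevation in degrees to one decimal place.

Solar longitude: L_s = 360° × (48 − 80)/365.25 = -31.540°, i.e. -31.540° + 360° = 328.460°.
sin δ = sin 23.44° × sin 328.460° = -0.20808, so δ = -12.010°.
At local noon the hour angle is zero, so the zenith angle equals |ϕ − δ| = |-26.1° − (-12.010°)| = 14.090°.
Elevation = 90° − 14.090° = 75.9°.

75.9°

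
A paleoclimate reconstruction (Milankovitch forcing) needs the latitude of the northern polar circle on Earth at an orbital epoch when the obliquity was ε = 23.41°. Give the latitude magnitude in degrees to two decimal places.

66.59°

The polar circle is the lowest latitude that experiences at least one full rotation of continuous daylight at the northern-summer solstice; it lies at |φ| = 90° − ε = 90° − 23.41° = 66.59°.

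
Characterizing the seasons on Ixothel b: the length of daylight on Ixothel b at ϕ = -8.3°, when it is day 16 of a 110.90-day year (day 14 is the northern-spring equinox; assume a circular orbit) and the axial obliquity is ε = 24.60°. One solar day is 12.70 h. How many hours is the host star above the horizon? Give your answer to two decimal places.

6.32 h

Solar longitude: L_s = 360° × (16 − 14)/110.90 = 6.492°.
sin δ = sin 24.60° × sin 6.492° = 0.04707, so δ = +2.698°.
cos h₀ = −tan ϕ · tan δ = −tan(-8.3°) × tan(+2.698°) = 0.0069, so h₀ = 1.5639 rad = 89.61°.
Daylight = 2h₀/(2π) × 12.70 h = (1.5639/π) × 12.70 = 6.32 h.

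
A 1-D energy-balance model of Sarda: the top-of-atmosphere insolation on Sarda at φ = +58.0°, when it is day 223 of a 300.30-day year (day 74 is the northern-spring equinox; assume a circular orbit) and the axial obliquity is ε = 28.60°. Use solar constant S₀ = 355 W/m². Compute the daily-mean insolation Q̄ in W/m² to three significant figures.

Solar longitude: λ_s = 360° × (223 − 74)/300.30 = 178.621°.
sin δ = sin 28.60° × sin 178.621° = 0.01152, so δ = +0.660°.
cos H₀ = −tan(+58.0°) tan(+0.660°) = -0.0184, H₀ = 1.5892 rad.
Bracket: H₀ sin φ sin δ + cos φ cos δ sin H₀ = 1.5892×0.84805×0.01152 + 0.52992×0.99993×0.99983 = 0.015526 + 0.529793 = 0.545319.
Q̄ = (S₀/π) × [bracket] = (355/π) × 0.545319 = 61.62 W/m².

Q̄ ≈ 61.6 W/m²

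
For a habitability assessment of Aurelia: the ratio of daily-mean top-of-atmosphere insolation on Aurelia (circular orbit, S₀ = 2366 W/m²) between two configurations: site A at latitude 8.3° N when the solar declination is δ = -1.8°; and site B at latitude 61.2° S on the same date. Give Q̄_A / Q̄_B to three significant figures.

Q̄_A / Q̄_B ≈ 1.87

— Configuration A (φ=+8.3°):
cos H₀ = −tan(+8.3°) tan(-1.800°) = 0.0046, H₀ = 1.5662 rad.
Bracket: H₀ sin φ sin δ + cos φ cos δ sin H₀ = 1.5662×0.14436×-0.03141 + 0.98953×0.99951×0.99999 = -0.007102 + 0.989035 = 0.981933.
Q̄ = (S₀/π) × [bracket] = (2366/π) × 0.981933 = 739.51 W/m².
— Configuration B (φ=-61.2°):
cos H₀ = −tan(-61.2°) tan(-1.800°) = -0.0572, H₀ = 1.6280 rad.
Bracket: H₀ sin φ sin δ + cos φ cos δ sin H₀ = 1.6280×-0.87631×-0.03141 + 0.48175×0.99951×0.99836 = 0.044811 + 0.480724 = 0.525535.
Q̄ = (S₀/π) × [bracket] = (2366/π) × 0.525535 = 395.79 W/m².
Ratio Q̄_A / Q̄_B = 739.51 / 395.79 = 1.868.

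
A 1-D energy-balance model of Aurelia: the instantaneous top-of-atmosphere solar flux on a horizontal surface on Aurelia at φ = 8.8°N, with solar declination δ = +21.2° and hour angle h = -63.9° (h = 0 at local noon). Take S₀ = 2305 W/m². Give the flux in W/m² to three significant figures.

1.06e+03 W/m²

cos θ_z = sin φ sin δ + cos φ cos δ cos h = 0.055323 + 0.405337 = 0.460660.
Flux = S₀ · cos θ_z = 2305 × 0.460660 = 1062 W/m².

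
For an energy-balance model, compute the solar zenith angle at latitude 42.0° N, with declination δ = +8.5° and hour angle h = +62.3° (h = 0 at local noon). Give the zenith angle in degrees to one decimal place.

θ_z = 63.9°

cos θ_z = sin φ sin δ + cos φ cos δ cos h = 0.098904 + 0.341651 = 0.440555.
θ_z = arccos(0.440555) = 63.9°.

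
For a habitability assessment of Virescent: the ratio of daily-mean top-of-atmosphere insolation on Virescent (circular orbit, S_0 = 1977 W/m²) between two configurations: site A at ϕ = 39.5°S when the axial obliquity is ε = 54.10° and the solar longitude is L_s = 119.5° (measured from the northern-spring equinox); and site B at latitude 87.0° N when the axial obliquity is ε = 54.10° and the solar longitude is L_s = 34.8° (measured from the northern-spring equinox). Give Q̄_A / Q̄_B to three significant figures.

Q̄_A / Q̄_B ≈ 0.0275

— Configuration A (ϕ=-39.5°):
Solar declination: sin δ = sin ε · sin L_s = sin 54.10° × sin 119.5° = 0.70502, so δ = +44.832°.
cos h₀ = −tan(-39.5°) tan(+44.832°) = 0.8195, h₀ = 0.6103 rad.
Bracket: h₀ sin ϕ sin δ + cos ϕ cos δ sin h₀ = 0.6103×-0.63608×0.70502 + 0.77162×0.70918×0.57308 = -0.273688 + 0.313599 = 0.039911.
Q̄ = (S_0/π) × [bracket] = (1977/π) × 0.039911 = 25.116 W/m².
— Configuration B (ϕ=+87.0°):
Solar declination: sin δ = sin ε · sin L_s = sin 54.10° × sin 34.8° = 0.46230, so δ = +27.536°.
cos h₀ = −tan(+87.0°) tan(+27.536°) = -9.9481 ≤ −1 ⇒ polar day, h₀ = π.
Bracket: h₀ sin ϕ sin δ + cos ϕ cos δ sin h₀ = 3.1416×0.99863×0.46230 + 0.05234×0.88672×0.00000 = 1.450372 + 0.000000 = 1.450372.
Q̄ = (S_0/π) × [bracket] = (1977/π) × 1.450372 = 912.72 W/m².
Ratio Q̄_A / Q̄_B = 25.116 / 912.72 = 0.02752.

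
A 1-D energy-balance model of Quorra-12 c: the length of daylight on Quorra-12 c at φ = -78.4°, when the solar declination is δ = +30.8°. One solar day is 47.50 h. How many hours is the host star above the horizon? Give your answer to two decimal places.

cos H₀ = −tan φ · tan δ = 2.9041 ≥ 1, so the host star never rises (polar night) and H₀ = 0.
Daylight = 2H₀/(2π) × 47.50 h = (0.0000/π) × 47.50 = 0.00 h.

0.00 h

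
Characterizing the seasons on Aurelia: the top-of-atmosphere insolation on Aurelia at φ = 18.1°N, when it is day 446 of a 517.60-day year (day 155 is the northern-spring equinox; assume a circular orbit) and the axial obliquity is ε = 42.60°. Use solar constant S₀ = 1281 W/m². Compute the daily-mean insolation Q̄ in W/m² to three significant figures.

Q̄ ≈ 325 W/m²

Solar longitude: λ_s = 360° × (446 − 155)/517.60 = 202.396°.
sin δ = sin 42.60° × sin 202.396° = -0.25789, so δ = -14.945°.
cos H₀ = −tan(+18.1°) tan(-14.945°) = 0.0872, H₀ = 1.4834 rad.
Bracket: H₀ sin φ sin δ + cos φ cos δ sin H₀ = 1.4834×0.31068×-0.25789 + 0.95052×0.96617×0.99619 = -0.118852 + 0.914865 = 0.796013.
Q̄ = (S₀/π) × [bracket] = (1281/π) × 0.796013 = 324.6 W/m².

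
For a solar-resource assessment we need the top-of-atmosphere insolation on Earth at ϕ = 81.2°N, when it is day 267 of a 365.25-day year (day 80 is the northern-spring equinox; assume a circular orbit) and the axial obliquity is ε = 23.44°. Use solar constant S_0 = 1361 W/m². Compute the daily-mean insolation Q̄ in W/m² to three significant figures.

Solar longitude: L_s = 360° × (267 − 80)/365.25 = 184.312°.
sin δ = sin 23.44° × sin 184.312° = -0.02991, so δ = -1.714°.
cos h₀ = −tan(+81.2°) tan(-1.714°) = 0.1933, h₀ = 1.3763 rad.
Bracket: h₀ sin ϕ sin δ + cos ϕ cos δ sin h₀ = 1.3763×0.98823×-0.02991 + 0.15299×0.99955×0.98114 = -0.040681 + 0.150037 = 0.109356.
Q̄ = (S_0/π) × [bracket] = (1361/π) × 0.109356 = 47.38 W/m².

Q̄ ≈ 47.4 W/m²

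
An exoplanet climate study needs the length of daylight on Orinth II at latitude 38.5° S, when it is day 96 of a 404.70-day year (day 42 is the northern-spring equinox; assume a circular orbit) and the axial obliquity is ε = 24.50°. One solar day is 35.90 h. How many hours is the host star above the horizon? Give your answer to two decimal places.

Solar longitude: λ_s = 360° × (96 − 42)/404.70 = 48.036°.
sin δ = sin 24.50° × sin 48.036° = 0.30835, so δ = +17.960°.
cos H₀ = −tan φ · tan δ = −tan(-38.5°) × tan(+17.960°) = 0.2578, so H₀ = 1.3100 rad = 75.06°.
Daylight = 2H₀/(2π) × 35.90 h = (1.3100/π) × 35.90 = 14.97 h.

14.97 h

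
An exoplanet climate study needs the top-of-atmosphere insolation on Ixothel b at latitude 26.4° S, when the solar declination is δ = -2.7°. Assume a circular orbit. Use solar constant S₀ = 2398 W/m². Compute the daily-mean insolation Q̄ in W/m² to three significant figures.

Q̄ ≈ 708 W/m²

cos H₀ = −tan(-26.4°) tan(-2.700°) = -0.0234, H₀ = 1.5942 rad.
Bracket: H₀ sin φ sin δ + cos φ cos δ sin H₀ = 1.5942×-0.44464×-0.04711 + 0.89571×0.99889×0.99973 = 0.033394 + 0.894474 = 0.927868.
Q̄ = (S₀/π) × [bracket] = (2398/π) × 0.927868 = 708.2 W/m².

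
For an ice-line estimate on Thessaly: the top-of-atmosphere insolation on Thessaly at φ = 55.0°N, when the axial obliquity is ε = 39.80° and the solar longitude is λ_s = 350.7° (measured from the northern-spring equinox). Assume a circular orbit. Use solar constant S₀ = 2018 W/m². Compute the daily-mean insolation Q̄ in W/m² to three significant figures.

Q̄ ≈ 285 W/m²

Solar declination: sin δ = sin ε · sin λ_s = sin 39.80° × sin 350.7° = -0.10344, so δ = -5.938°.
cos H₀ = −tan(+55.0°) tan(-5.938°) = 0.1485, H₀ = 1.4217 rad.
Bracket: H₀ sin φ sin δ + cos φ cos δ sin H₀ = 1.4217×0.81915×-0.10344 + 0.57358×0.99464×0.98891 = -0.120465 + 0.564179 = 0.443714.
Q̄ = (S₀/π) × [bracket] = (2018/π) × 0.443714 = 285.0 W/m².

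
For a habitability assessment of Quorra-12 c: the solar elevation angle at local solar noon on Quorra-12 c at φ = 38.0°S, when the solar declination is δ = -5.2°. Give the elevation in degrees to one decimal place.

At local noon the hour angle is zero, so the zenith angle equals |φ − δ| = |-38.0° − (-5.200°)| = 32.800°.
Elevation = 90° − 32.800° = 57.2°.

57.2°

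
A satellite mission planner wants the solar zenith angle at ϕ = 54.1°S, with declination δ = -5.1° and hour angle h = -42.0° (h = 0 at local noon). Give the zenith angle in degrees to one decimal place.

cos θ_z = sin ϕ sin δ + cos ϕ cos δ cos h = 0.072008 + 0.434034 = 0.506042.
θ_z = arccos(0.506042) = 59.6°.

θ_z = 59.6°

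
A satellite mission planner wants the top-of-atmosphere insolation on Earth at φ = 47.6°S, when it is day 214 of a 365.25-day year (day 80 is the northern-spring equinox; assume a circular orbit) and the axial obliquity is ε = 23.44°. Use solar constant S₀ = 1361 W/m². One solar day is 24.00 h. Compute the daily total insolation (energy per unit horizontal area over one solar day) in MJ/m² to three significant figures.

12.7 MJ/m²

Solar longitude: λ_s = 360° × (214 − 80)/365.25 = 132.074°.
sin δ = sin 23.44° × sin 132.074° = 0.29527, so δ = +17.174°.
cos H₀ = −tan(-47.6°) tan(+17.174°) = 0.3385, H₀ = 1.2255 rad.
Bracket: H₀ sin φ sin δ + cos φ cos δ sin H₀ = 1.2255×-0.73846×0.29527 + 0.67430×0.95541×0.94098 = -0.267214 + 0.606210 = 0.338996.
Q̄ = (S₀/π) × [bracket] = (1361/π) × 0.338996 = 146.86 W/m².
Daily total = Q̄ × 24.00 h × 3600 s/h = 146.86 × 24.00 × 3600 / 10⁶ = 12.69 MJ/m².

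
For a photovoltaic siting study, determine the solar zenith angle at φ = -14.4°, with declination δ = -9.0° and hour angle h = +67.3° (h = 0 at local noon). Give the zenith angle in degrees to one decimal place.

cos θ_z = sin φ sin δ + cos φ cos δ cos h = 0.038904 + 0.369180 = 0.408084.
θ_z = arccos(0.408084) = 65.9°.

θ_z = 65.9°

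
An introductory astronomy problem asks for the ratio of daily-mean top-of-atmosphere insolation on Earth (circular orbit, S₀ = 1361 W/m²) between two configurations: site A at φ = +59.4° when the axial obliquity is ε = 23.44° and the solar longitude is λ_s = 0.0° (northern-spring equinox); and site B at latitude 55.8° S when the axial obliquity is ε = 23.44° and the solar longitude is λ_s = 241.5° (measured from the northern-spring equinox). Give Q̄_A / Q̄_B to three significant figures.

— Configuration A (φ=+59.4°):
Solar declination: sin δ = sin ε · sin λ_s = sin 23.44° × sin 0.0° = 0.00000, so δ = +0.000°.
cos H₀ = −tan(+59.4°) tan(+0.000°) = -0.0000, H₀ = 1.5708 rad.
Bracket: H₀ sin φ sin δ + cos φ cos δ sin H₀ = 1.5708×0.86074×0.00000 + 0.50904×1.00000×1.00000 = 0.000000 + 0.509040 = 0.509040.
Q̄ = (S₀/π) × [bracket] = (1361/π) × 0.509040 = 220.53 W/m².
— Configuration B (φ=-55.8°):
Solar declination: sin δ = sin ε · sin λ_s = sin 23.44° × sin 241.5° = -0.34958, so δ = -20.462°.
cos H₀ = −tan(-55.8°) tan(-20.462°) = -0.5490, H₀ = 2.1520 rad.
Bracket: H₀ sin φ sin δ + cos φ cos δ sin H₀ = 2.1520×-0.82708×-0.34958 + 0.56208×0.93691×0.83580 = 0.622209 + 0.440148 = 1.062357.
Q̄ = (S₀/π) × [bracket] = (1361/π) × 1.062357 = 460.23 W/m².
Ratio Q̄_A / Q̄_B = 220.53 / 460.23 = 0.4792.

Q̄_A / Q̄_B ≈ 0.479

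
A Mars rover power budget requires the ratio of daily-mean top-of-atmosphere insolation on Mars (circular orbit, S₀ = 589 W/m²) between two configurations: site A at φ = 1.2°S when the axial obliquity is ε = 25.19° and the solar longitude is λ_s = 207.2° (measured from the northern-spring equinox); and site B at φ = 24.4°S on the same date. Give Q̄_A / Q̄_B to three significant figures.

Q̄_A / Q̄_B ≈ 0.965

— Configuration A (φ=-1.2°):
Solar declination: sin δ = sin ε · sin λ_s = sin 25.19° × sin 207.2° = -0.19455, so δ = -11.218°.
cos H₀ = −tan(-1.2°) tan(-11.218°) = -0.0042, H₀ = 1.5750 rad.
Bracket: H₀ sin φ sin δ + cos φ cos δ sin H₀ = 1.5750×-0.02094×-0.19455 + 0.99978×0.98089×0.99999 = 0.006416 + 0.980664 = 0.987080.
Q̄ = (S₀/π) × [bracket] = (589/π) × 0.987080 = 185.06 W/m².
— Configuration B (φ=-24.4°):
cos H₀ = −tan(-24.4°) tan(-11.218°) = -0.0900, H₀ = 1.6609 rad.
Bracket: H₀ sin φ sin δ + cos φ cos δ sin H₀ = 1.6609×-0.41310×-0.19455 + 0.91068×0.98089×0.99594 = 0.133484 + 0.889650 = 1.023134.
Q̄ = (S₀/π) × [bracket] = (589/π) × 1.023134 = 191.82 W/m².
Ratio Q̄_A / Q̄_B = 185.06 / 191.82 = 0.9648.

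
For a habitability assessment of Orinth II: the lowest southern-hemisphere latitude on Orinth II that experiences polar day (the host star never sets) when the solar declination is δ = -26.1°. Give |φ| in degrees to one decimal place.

|φ| = 63.9°

Polar day requires cos H₀ = −tan φ tan δ ≤ −1, i.e. tan φ tan δ ≥ 1.
The boundary is |tan φ| · |tan δ| = 1, so |φ| = 90° − |δ| = 90° − 26.1° = 63.9° in the southern hemisphere.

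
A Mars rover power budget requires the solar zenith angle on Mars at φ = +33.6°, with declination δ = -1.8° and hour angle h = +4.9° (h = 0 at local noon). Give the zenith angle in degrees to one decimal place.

cos θ_z = sin φ sin δ + cos φ cos δ cos h = -0.017382 + 0.829468 = 0.812086.
θ_z = arccos(0.812086) = 35.7°.

θ_z = 35.7°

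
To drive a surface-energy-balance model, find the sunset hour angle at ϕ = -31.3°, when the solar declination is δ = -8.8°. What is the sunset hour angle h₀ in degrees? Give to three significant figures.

h₀ = 95.4°

cos h₀ = −tan ϕ · tan δ = −tan(-31.3°) × tan(-8.800°) = -0.0941, so h₀ = 1.6651 rad = 95.40°.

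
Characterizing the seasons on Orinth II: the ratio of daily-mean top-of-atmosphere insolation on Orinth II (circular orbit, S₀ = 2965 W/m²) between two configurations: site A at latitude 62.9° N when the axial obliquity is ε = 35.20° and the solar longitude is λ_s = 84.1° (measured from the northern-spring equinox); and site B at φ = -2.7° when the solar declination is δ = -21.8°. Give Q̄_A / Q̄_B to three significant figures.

Q̄_A / Q̄_B ≈ 1.68

— Configuration A (φ=+62.9°):
Solar declination: sin δ = sin ε · sin λ_s = sin 35.20° × sin 84.1° = 0.57338, so δ = +34.986°.
cos H₀ = −tan(+62.9°) tan(+34.986°) = -1.3676 ≤ −1 ⇒ polar day, H₀ = π.
Bracket: H₀ sin φ sin δ + cos φ cos δ sin H₀ = 3.1416×0.89021×0.57338 + 0.45554×0.81929×0.00000 = 1.603563 + 0.000000 = 1.603563.
Q̄ = (S₀/π) × [bracket] = (2965/π) × 1.603563 = 1513.4 W/m².
— Configuration B (φ=-2.7°):
cos H₀ = −tan(-2.7°) tan(-21.800°) = -0.0189, H₀ = 1.5897 rad.
Bracket: H₀ sin φ sin δ + cos φ cos δ sin H₀ = 1.5897×-0.04711×-0.37137 + 0.99889×0.92849×0.99982 = 0.027812 + 0.927292 = 0.955104.
Q̄ = (S₀/π) × [bracket] = (2965/π) × 0.955104 = 901.42 W/m².
Ratio Q̄_A / Q̄_B = 1513.4 / 901.42 = 1.679.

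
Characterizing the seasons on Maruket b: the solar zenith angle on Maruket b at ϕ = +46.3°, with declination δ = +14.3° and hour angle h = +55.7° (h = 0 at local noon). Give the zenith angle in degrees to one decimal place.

cos θ_z = sin ϕ sin δ + cos ϕ cos δ cos h = 0.178572 + 0.377267 = 0.555839.
θ_z = arccos(0.555839) = 56.2°.

θ_z = 56.2°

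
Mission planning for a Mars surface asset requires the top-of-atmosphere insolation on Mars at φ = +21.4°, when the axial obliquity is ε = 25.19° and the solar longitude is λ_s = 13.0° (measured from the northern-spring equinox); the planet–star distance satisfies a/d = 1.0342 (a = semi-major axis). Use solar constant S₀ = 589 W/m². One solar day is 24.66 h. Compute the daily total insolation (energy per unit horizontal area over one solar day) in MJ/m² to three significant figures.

Solar declination: sin δ = sin ε · sin λ_s = sin 25.19° × sin 13.0° = 0.09574, so δ = +5.494°.
cos H₀ = −tan(+21.4°) tan(+5.494°) = -0.0377, H₀ = 1.6085 rad.
Bracket: H₀ sin φ sin δ + cos φ cos δ sin H₀ = 1.6085×0.36488×0.09574 + 0.93106×0.99541×0.99929 = 0.056191 + 0.926128 = 0.982319.
Inverse-square distance factor (a/d)² = 1.0342² = 1.069570.
Q̄ = (S₀/π) × 1.069570 × [bracket] = (589/π) × 1.069570 × 0.982319 = 196.98 W/m².
Daily total = Q̄ × 24.66 h × 3600 s/h = 196.98 × 24.66 × 3600 / 10⁶ = 17.49 MJ/m².

17.5 MJ/m²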